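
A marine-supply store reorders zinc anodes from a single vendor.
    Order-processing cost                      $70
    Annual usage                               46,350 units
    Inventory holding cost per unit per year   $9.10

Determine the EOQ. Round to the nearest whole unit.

Q* = √(2·D·S / H) = √(2·46,350·70 / 9.1) = √713,076.9 ≈ 844.44

844 units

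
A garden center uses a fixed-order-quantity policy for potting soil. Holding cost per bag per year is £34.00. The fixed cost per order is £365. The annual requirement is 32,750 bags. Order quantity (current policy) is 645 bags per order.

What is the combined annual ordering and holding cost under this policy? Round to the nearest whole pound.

Ordering: D/Q × S = 32,750/645 × £365 = £18,532.95
Holding:  Q/2 × H = 645/2 × £34 = £10,965.00
Total = £18,532.95 + £10,965.00 = £29,497.95

£29,498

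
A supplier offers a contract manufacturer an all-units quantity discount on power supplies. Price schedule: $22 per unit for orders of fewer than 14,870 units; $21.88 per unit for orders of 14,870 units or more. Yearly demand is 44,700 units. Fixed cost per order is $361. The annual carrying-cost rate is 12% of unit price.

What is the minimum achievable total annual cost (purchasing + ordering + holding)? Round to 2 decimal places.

H₁ = 12%×$22 = $2.6400;  H₂ = 12%×$21.88 = $2.6256
EOQ₁ = √(2×44,700×361/2.6400) = 3,496.39  (< 14,870, feasible at tier 1)
EOQ₂ = √(2×44,700×361/2.6256) = 3,505.97  (< 14,870 → use Q = 14,870 at tier-2 price)
TC(tier 1 (EOQ₁), Q≈3,496.4) = $992,630.48
TC(tier 2, Q≈14,870.0) = $998,642.52
Minimum at tier 1 (EOQ₁): $992,630.48

$992,630.48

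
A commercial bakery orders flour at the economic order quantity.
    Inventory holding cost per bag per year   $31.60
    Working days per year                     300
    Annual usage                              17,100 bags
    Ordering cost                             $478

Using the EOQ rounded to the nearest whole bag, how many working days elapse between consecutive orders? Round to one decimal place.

Q* = √(2·D·S / H) = √(2·17,100·478 / 31.6) = √517,329.1 ≈ 719.26 → Q = 719 bags
T = Q/D × 300 days = 719/17,100 × 300 = 12.614 days

12.6 days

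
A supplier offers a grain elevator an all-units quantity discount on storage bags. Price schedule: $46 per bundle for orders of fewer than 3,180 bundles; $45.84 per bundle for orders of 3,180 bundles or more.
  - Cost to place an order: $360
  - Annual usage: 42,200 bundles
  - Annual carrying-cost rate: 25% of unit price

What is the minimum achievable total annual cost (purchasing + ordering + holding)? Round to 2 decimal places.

H₁ = 25%×$46 = $11.5000;  H₂ = 25%×$45.84 = $11.4600
EOQ₁ = √(2×42,200×360/11.5000) = 1,625.45  (< 3,180, feasible at tier 1)
EOQ₂ = √(2×42,200×360/11.4600) = 1,628.28  (< 3,180 → use Q = 3,180 at tier-2 price)
TC(tier 1 (EOQ₁), Q≈1,625.4) = $1,959,892.67
TC(tier 2, Q≈3,180.0) = $1,957,446.76
Minimum at tier 2: $1,957,446.76

$1,957,446.76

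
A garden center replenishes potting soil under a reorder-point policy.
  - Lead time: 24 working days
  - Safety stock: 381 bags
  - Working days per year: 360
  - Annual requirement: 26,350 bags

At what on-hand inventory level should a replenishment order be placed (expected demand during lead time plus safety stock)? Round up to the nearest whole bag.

2,138 bags

Daily demand d = 26,350 / 360 = 73.194 bags/day
Demand during lead time = 73.194 × 24 = 1,756.67
Reorder point = 1,756.67 + 381 = 2,137.67 → round up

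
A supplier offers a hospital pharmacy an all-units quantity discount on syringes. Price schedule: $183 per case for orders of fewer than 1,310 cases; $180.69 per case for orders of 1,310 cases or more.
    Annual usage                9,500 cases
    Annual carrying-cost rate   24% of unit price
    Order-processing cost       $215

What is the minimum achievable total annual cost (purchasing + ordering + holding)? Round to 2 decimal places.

$1,746,518.63

H₁ = 24%×$183 = $43.9200;  H₂ = 24%×$180.69 = $43.3656
EOQ₁ = √(2×9,500×215/43.9200) = 304.98  (< 1,310, feasible at tier 1)
EOQ₂ = √(2×9,500×215/43.3656) = 306.92  (< 1,310 → use Q = 1,310 at tier-2 price)
TC(tier 1 (EOQ₁), Q≈305.0) = $1,751,894.52
TC(tier 2, Q≈1,310.0) = $1,746,518.63
Minimum at tier 2: $1,746,518.63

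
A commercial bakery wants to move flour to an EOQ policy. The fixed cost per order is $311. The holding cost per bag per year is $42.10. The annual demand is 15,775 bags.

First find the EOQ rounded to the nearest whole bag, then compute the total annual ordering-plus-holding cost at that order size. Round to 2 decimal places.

2DS/H = 2·15,775·311/42.1 = 233,065.32
EOQ = √233,065.32 ≈ 482.77 → Q = 483 bags
Annual ordering cost = (D/Q)·S = (15,775/483) × 311 = $10,157.40
Annual holding cost  = (Q/2)·H = (483/2) × 42.1 = $10,167.15
Total = $10,157.40 + $10,167.15 = $20,324.55

$20,324.55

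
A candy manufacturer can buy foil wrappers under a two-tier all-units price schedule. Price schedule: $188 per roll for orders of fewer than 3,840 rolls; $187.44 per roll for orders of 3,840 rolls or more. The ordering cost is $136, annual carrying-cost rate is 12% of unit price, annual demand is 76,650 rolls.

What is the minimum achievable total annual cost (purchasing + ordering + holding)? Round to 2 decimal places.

H₁ = 12%×$188 = $22.5600;  H₂ = 12%×$187.44 = $22.4928
EOQ₁ = √(2×76,650×136/22.5600) = 961.33  (< 3,840, feasible at tier 1)
EOQ₂ = √(2×76,650×136/22.4928) = 962.76  (< 3,840 → use Q = 3,840 at tier-2 price)
TC(tier 1 (EOQ₁), Q≈961.3) = $14,431,887.53
TC(tier 2, Q≈3,840.0) = $14,413,176.86
Minimum at tier 2: $14,413,176.86

$14,413,176.86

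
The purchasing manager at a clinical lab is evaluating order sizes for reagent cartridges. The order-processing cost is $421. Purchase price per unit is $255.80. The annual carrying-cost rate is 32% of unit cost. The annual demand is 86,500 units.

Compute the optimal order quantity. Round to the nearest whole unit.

943 units

H = i·C = 0.32 × $255.8 = $81.8560 per unit-year
EOQ = √(2DS/H) = √(2 × 86,500 × 421 / 81.856)
    = √(889,769.84) ≈ 943.28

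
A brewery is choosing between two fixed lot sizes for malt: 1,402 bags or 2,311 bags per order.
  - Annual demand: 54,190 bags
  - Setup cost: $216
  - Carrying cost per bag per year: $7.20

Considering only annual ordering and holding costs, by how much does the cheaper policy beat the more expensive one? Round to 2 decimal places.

For each Q, cost = (D/Q)·S + (Q/2)·H.
TC(1,402) = (54,190/1,402)×216 + (1,402/2)×7.2 = $13,396.02
TC(2,311) = (54,190/2,311)×216 + (2,311/2)×7.2 = $13,384.52
|ΔTC| = |$13,396.02 − $13,384.52| = $11.49

$11.49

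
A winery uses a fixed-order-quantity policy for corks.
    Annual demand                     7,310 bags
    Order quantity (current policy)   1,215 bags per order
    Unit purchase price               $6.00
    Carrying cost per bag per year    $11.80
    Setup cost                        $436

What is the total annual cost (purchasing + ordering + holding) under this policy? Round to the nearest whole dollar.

$53,652

Orders/yr = 7,310/1,215 = 6.016; ordering cost = 6.016 × $436 = $2,623.18
Average inventory = 1,215/2 = 607.5; holding cost = 607.5 × $11.8 = $7,168.50
Purchase cost = D·C = 7,310 × 6 = $43,860.00
Total = $2,623.18 + $7,168.50 + $43,860.00 = $53,651.68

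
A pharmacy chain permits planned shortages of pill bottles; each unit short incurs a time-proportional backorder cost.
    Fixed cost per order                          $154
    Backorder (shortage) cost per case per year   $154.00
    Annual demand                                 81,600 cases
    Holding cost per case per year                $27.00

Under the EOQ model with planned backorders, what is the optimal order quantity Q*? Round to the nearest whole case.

1,046 cases

Q* = √(2DS/H) · √((H + b)/b)
   = √(2 × 81,600 × 154 / 27) · √((27 + 154) / 154)
   = 964.803 × 1.0841 ≈ 1,045.97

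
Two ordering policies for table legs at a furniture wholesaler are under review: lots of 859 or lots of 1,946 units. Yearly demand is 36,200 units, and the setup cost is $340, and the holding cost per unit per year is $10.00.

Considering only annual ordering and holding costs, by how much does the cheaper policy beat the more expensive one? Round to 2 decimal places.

TC(Q) = (D/Q)S + (Q/2)H
TC(859) = (36,200/859)×340 + (859/2)×10 = $18,623.29
TC(1,946) = (36,200/1,946)×340 + (1,946/2)×10 = $16,054.77
Cheaper: Q = 1,946.  Difference = $2,568.52

$2,568.52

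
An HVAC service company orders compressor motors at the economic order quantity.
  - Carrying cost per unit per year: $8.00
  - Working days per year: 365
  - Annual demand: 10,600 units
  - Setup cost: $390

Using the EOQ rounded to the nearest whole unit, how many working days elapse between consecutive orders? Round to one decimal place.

35.0 days

Optimal lot size Q* = (2 × 10,600 × $390 / $8)^½ ≈ 1,016.61 → Q = 1,017 units
T = Q/D × 365 days = 1,017/10,600 × 365 = 35.019 days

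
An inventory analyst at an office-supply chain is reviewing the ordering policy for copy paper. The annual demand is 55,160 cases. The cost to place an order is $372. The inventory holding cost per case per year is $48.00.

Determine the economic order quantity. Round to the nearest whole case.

925 cases

2DS/H = 2·55,160·372/48 = 854,980.00
EOQ = √854,980.00 ≈ 924.65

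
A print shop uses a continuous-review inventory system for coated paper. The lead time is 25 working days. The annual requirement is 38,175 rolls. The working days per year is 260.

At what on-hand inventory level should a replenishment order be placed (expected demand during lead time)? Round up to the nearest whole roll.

Daily demand d = 38,175 / 260 = 146.827 rolls/day
Demand during lead time = 146.827 × 25 = 3,670.67
Reorder point = 3,670.67 → round up

3,671 rolls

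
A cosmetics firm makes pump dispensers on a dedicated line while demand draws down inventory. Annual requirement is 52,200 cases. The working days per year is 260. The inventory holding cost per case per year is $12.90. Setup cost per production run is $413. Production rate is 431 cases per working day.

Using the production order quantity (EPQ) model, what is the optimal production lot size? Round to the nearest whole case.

d = 52,200/260 = 200.7692 cases/day;  effective holding cost H(1 − d/p) = 12.9·(1 − 200.7692/431) = 6.89090
Q* = √(2DS / H_eff) = √(2·52,200·413 / 6.89090) ≈ 2,501.42

2,501 cases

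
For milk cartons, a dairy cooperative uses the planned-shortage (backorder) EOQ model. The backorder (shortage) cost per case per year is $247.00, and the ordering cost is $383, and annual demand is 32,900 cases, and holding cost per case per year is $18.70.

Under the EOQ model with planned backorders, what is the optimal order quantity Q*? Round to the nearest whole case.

1,204 cases

Basic EOQ = √(2·32,900·383/18.7) = 1,160.891
Backorder adjustment √((H+b)/b) = √((18.7+247)/247) = 1.0372
Q* = 1,160.891 × 1.0372 ≈ 1,204.03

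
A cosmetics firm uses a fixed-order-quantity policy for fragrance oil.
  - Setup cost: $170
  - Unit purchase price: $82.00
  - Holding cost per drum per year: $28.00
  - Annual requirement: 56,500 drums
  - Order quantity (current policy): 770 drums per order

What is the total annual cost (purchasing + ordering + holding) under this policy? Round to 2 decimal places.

$4,656,254.03

Orders/yr = 56,500/770 = 73.377; ordering cost = 73.377 × $170 = $12,474.03
Average inventory = 770/2 = 385; holding cost = 385 × $28 = $10,780.00
Purchase cost = D·C = 56,500 × 82 = $4,633,000.00
Total = $12,474.03 + $10,780.00 + $4,633,000.00 = $4,656,254.03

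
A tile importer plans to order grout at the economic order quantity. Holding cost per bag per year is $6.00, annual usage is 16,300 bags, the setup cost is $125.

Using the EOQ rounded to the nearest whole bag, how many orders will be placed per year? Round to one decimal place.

Optimal lot size Q* = (2 × 16,300 × $125 / $6)^½ ≈ 824.12 → Q = 824
N = D/Q = 16,300/824 ≈ 19.782 orders/yr

19.8 orders per year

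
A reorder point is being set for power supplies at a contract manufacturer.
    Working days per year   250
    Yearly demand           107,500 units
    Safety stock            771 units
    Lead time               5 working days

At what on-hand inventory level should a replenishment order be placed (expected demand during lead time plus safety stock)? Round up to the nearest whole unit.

2,921 units

Daily demand d = 107,500 / 250 = 430.000 units/day
Demand during lead time = 430.000 × 5 = 2,150.00
Reorder point = 2,150.00 + 771 = 2,921.00 → round up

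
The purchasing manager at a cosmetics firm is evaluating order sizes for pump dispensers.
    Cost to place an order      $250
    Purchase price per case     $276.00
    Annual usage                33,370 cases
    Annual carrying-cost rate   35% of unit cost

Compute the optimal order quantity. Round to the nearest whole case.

416 cases

H = i·C = 0.35 × $276 = $96.6000 per case-year
2DS/H = 2·33,370·250/96.6 = 172,722.57
EOQ = √172,722.57 ≈ 415.60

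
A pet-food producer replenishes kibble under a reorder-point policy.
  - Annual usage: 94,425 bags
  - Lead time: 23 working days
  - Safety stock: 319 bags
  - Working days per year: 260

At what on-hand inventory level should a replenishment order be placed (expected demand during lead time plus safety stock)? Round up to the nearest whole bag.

Daily demand d = 94,425 / 260 = 363.173 bags/day
Demand during lead time = 363.173 × 23 = 8,352.98
Reorder point = 8,352.98 + 319 = 8,671.98 → round up

8,672 bags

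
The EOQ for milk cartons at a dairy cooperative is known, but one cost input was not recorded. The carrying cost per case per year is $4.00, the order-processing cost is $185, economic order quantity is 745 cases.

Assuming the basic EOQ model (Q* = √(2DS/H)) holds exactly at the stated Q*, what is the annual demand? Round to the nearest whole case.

6,000 cases per year

From Q* = √(2DS/H) ⇒ Q*² = 2DS/H.
D = Q²H / (2S) = 745² × 4 / (2 × 185) = 6,000.27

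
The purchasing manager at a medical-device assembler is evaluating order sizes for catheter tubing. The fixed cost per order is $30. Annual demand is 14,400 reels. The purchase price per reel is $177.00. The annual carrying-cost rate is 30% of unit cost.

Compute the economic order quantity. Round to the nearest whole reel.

128 reels

H = i·C = 0.3 × $177 = $53.1000 per reel-year
Q* = √(2·D·S / H) = √(2·14,400·30 / 53.1) = √16,271.2 ≈ 127.56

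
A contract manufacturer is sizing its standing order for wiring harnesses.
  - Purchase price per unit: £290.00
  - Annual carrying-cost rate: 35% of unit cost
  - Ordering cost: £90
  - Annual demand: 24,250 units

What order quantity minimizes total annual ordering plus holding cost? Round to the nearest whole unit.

207 units

H = i·C = 0.35 × £290 = £101.5000 per unit-year
Q* = √(2·D·S / H) = √(2·24,250·90 / 101.5) = √43,004.9 ≈ 207.38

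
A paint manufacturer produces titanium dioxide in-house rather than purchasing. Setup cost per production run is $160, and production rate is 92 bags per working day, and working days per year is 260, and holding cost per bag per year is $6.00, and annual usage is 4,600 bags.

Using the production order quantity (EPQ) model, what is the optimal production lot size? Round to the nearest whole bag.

551 bags

Daily demand d = 4,600/260 = 17.692; p = 92; 1 − d/p = 0.80769
EPQ = √(2DS / (H(1 − d/p)))
    = √(2 × 4,600 × 160 / (6 × 0.80769)) ≈ 551.13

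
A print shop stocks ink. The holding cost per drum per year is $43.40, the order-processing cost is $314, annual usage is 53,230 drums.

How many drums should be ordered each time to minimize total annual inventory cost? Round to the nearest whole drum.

Optimal lot size Q* = (2 × 53,230 × $314 / $43.4)^½ ≈ 877.63

878 drums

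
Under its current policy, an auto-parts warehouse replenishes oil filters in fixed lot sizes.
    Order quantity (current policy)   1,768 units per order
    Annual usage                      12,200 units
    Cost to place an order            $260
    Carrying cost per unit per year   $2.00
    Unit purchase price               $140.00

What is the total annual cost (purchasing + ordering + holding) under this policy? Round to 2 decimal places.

$1,711,562.12

Ordering: D/Q × S = 12,200/1,768 × $260 = $1,794.12
Holding:  Q/2 × H = 1,768/2 × $2 = $1,768.00
Purchase cost = D·C = 12,200 × 140 = $1,708,000.00
Total = $1,794.12 + $1,768.00 + $1,708,000.00 = $1,711,562.12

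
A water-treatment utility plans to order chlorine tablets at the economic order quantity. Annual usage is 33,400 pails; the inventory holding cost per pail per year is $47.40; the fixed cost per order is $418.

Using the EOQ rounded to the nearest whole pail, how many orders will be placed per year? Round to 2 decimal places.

EOQ = √(2DS/H) = √(2 × 33,400 × 418 / 47.4)
    = √(589,080.17) ≈ 767.52 → Q = 768
Orders per year = D/Q = 33,400 / 768 = 43.490

43.49 orders per year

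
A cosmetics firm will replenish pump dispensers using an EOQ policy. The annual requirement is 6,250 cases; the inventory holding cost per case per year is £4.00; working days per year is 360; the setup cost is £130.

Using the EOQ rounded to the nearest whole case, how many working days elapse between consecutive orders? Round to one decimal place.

2DS/H = 2·6,250·130/4 = 406,250.00
EOQ = √406,250.00 ≈ 637.38 → Q = 637 cases
Days between orders = 360 / (D/Q) = 360 / 9.812 ≈ 36.691

36.7 days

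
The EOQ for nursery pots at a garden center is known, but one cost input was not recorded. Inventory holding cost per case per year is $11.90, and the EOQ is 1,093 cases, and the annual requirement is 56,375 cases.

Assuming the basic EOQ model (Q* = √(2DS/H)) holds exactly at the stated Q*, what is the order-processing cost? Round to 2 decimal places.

From Q* = √(2DS/H) ⇒ Q*² = 2DS/H.
S = Q²H / (2D) = 1,093² × 11.9 / (2 × 56,375) = 126.0871

$126.09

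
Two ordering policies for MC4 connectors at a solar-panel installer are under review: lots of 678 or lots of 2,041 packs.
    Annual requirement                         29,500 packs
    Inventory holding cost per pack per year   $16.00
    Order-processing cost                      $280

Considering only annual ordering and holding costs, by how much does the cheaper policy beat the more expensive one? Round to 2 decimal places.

$2,768.14

For each Q, cost = (D/Q)·S + (Q/2)·H.
TC(678) = (29,500/678)×280 + (678/2)×16 = $17,606.89
TC(2,041) = (29,500/2,041)×280 + (2,041/2)×16 = $20,375.04
Lots of 678 are cheaper by $2,768.14.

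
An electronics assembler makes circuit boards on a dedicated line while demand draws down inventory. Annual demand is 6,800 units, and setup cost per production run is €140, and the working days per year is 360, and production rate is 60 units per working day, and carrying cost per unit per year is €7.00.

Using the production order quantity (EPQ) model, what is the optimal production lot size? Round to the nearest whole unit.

Daily demand d = 6,800/360 = 18.889; p = 60; 1 − d/p = 0.68519
EPQ = √(2DS / (H(1 − d/p)))
    = √(2 × 6,800 × 140 / (7 × 0.68519)) ≈ 630.06

630 units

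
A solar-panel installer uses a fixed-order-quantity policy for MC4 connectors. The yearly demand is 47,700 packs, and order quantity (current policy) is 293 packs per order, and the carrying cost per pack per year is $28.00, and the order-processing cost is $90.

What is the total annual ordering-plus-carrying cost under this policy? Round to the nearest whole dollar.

$18,754

Ordering: D/Q × S = 47,700/293 × $90 = $14,651.88
Holding:  Q/2 × H = 293/2 × $28 = $4,102.00
Total = $14,651.88 + $4,102.00 = $18,753.88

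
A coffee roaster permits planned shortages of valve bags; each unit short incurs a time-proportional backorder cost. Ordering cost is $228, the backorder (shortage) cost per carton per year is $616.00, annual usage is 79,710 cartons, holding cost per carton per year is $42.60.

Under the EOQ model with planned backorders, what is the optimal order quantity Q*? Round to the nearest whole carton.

955 cartons

Q* = √(2DS/H) · √((H + b)/b)
   = √(2 × 79,710 × 228 / 42.6) · √((42.6 + 616) / 616)
   = 923.707 × 1.0340 ≈ 955.11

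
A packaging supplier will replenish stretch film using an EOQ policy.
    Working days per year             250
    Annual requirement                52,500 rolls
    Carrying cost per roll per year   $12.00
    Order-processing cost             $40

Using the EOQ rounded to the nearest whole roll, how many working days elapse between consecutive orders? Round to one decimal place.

Optimal lot size Q* = (2 × 52,500 × $40 / $12)^½ ≈ 591.61 → Q = 592 rolls
T = Q/D × 250 days = 592/52,500 × 250 = 2.819 days

2.8 days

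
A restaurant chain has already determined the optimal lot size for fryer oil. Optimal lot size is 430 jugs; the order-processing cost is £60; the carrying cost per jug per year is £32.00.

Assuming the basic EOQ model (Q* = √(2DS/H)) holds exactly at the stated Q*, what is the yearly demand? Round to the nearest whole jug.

49,307 jugs per year

Since Q* = (2DS/H)^½, squaring gives Q*²·H = 2DS.
D = Q²H / (2S) = 430² × 32 / (2 × 60) = 49,306.67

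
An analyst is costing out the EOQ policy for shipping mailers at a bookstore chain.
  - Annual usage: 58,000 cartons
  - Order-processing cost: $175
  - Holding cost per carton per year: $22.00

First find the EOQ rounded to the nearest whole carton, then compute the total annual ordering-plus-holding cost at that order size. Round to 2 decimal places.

EOQ = √(2DS/H) = √(2 × 58,000 × 175 / 22)
    = √(922,727.27) ≈ 960.59 → Q = 961 cartons
Ordering: D/Q × S = 58,000/961 × $175 = $10,561.91
Holding:  Q/2 × H = 961/2 × $22 = $10,571.00
Total = $10,561.91 + $10,571.00 = $21,132.91

$21,132.91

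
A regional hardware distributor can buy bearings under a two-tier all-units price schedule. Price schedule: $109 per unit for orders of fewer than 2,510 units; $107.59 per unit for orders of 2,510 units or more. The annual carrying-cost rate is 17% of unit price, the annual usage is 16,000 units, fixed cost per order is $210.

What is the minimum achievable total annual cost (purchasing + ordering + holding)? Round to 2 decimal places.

H₁ = 17%×$109 = $18.5300;  H₂ = 17%×$107.59 = $18.2903
EOQ₁ = √(2×16,000×210/18.5300) = 602.21  (< 2,510, feasible at tier 1)
EOQ₂ = √(2×16,000×210/18.2903) = 606.14  (< 2,510 → use Q = 2,510 at tier-2 price)
TC(tier 1 (EOQ₁), Q≈602.2) = $1,755,158.92
TC(tier 2, Q≈2,510.0) = $1,745,732.97
Minimum at tier 2: $1,745,732.97

$1,745,732.97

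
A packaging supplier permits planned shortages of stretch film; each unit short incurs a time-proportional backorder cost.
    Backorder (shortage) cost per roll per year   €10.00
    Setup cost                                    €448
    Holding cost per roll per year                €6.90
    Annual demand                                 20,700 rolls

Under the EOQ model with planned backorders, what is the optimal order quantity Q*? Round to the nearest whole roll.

Basic EOQ = √(2·20,700·448/6.9) = 1,639.512
Backorder adjustment √((H+b)/b) = √((6.9+10)/10) = 1.3000
Q* = 1,639.512 × 1.3000 ≈ 2,131.37

2,131 rolls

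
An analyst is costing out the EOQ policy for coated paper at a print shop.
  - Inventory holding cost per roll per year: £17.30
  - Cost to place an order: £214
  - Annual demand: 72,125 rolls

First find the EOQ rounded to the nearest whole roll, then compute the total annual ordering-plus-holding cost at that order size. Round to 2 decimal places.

2DS/H = 2·72,125·214/17.3 = 1,784,364.16
EOQ = √1,784,364.16 ≈ 1,335.80 → Q = 1,336 rolls
Ordering: D/Q × S = 72,125/1,336 × £214 = £11,552.96
Holding:  Q/2 × H = 1,336/2 × £17.3 = £11,556.40
Total = £11,552.96 + £11,556.40 = £23,109.36

£23,109.36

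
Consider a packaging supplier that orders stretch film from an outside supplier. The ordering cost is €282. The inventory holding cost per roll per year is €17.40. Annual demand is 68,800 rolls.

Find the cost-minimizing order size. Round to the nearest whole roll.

EOQ = √(2DS/H) = √(2 × 68,800 × 282 / 17.4)
    = √(2,230,068.97) ≈ 1,493.34

1,493 rolls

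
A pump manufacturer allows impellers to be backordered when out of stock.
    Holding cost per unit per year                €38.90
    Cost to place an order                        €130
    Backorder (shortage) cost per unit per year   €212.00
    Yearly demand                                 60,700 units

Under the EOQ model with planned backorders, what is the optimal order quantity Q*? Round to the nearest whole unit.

Basic EOQ = √(2·60,700·130/38.9) = 636.951
Backorder adjustment √((H+b)/b) = √((38.9+212)/212) = 1.0879
Q* = 636.951 × 1.0879 ≈ 692.93

693 units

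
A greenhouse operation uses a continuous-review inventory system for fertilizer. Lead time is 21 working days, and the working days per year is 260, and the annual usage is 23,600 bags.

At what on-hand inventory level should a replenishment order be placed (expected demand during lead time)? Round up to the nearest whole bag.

Daily demand d = 23,600 / 260 = 90.769 bags/day
Demand during lead time = 90.769 × 21 = 1,906.15
Reorder point = 1,906.15 → round up

1,907 bags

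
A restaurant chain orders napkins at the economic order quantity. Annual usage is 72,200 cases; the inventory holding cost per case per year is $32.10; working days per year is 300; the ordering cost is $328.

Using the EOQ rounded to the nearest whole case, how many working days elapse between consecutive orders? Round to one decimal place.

5.0 days

2DS/H = 2·72,200·328/32.1 = 1,475,489.10
EOQ = √1,475,489.10 ≈ 1,214.70 → Q = 1,215 cases
Cycle time = (working days × Q)/D = (300 × 1,215) / 72,200 = 5.048 days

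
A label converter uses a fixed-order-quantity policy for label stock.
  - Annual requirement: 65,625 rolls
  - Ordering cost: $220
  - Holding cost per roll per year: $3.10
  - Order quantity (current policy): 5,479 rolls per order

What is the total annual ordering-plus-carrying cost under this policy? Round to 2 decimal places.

Ordering: D/Q × S = 65,625/5,479 × $220 = $2,635.06
Holding:  Q/2 × H = 5,479/2 × $3.1 = $8,492.45
Total = $2,635.06 + $8,492.45 = $11,127.51

$11,127.51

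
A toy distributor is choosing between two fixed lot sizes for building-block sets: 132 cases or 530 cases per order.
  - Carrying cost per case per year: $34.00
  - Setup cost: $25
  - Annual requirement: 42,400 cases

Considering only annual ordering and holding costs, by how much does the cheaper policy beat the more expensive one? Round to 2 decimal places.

Annual cost at Q: ordering D·S/Q plus holding Q·H/2.
TC(132) = (42,400/132)×25 + (132/2)×34 = $10,274.30
TC(530) = (42,400/530)×25 + (530/2)×34 = $11,010.00
Lots of 132 are cheaper by $735.70.

$735.70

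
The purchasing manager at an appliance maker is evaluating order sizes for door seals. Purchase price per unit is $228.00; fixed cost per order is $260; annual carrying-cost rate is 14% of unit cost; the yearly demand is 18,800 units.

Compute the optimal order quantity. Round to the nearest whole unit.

Carrying cost H = $228 × 14% = $31.9200/unit/yr
Q* = √(2·D·S / H) = √(2·18,800·260 / 31.92) = √306,265.7 ≈ 553.41

553 units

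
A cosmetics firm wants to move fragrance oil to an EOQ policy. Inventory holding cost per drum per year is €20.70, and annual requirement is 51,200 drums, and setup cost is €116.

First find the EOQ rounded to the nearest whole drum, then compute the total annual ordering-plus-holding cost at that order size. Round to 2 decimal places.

Optimal lot size Q* = (2 × 51,200 × €116 / €20.7)^½ ≈ 757.52 → Q = 758 drums
Annual ordering cost = (D/Q)·S = (51,200/758) × 116 = €7,835.36
Annual holding cost  = (Q/2)·H = (758/2) × 20.7 = €7,845.30
Total = €7,835.36 + €7,845.30 = €15,680.66

€15,680.66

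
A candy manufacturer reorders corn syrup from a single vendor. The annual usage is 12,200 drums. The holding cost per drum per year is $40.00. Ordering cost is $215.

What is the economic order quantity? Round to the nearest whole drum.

2DS/H = 2·12,200·215/40 = 131,150.00
EOQ = √131,150.00 ≈ 362.15

362 drums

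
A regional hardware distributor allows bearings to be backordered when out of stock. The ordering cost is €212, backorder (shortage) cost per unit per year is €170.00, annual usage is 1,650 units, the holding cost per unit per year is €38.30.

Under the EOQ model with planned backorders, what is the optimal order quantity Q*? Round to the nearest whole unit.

Basic EOQ = √(2·1,650·212/38.3) = 135.153
Backorder adjustment √((H+b)/b) = √((38.3+170)/170) = 1.1069
Q* = 135.153 × 1.1069 ≈ 149.60

150 units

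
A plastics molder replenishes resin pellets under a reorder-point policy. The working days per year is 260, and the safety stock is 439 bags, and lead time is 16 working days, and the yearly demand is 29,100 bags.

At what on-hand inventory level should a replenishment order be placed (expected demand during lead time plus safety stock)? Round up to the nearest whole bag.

2,230 bags

Daily demand d = 29,100 / 260 = 111.923 bags/day
Demand during lead time = 111.923 × 16 = 1,790.77
Reorder point = 1,790.77 + 439 = 2,229.77 → round up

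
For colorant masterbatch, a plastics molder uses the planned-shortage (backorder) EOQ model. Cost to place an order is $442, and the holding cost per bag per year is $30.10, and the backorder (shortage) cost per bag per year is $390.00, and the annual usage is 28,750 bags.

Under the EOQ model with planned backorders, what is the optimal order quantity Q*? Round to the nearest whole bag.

Basic EOQ = √(2·28,750·442/30.1) = 918.886
Backorder adjustment √((H+b)/b) = √((30.1+390)/390) = 1.0379
Q* = 918.886 × 1.0379 ≈ 953.69

954 bags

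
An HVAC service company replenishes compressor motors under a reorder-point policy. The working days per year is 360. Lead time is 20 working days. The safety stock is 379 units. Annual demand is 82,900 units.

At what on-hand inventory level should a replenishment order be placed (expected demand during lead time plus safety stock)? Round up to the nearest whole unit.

Daily demand d = 82,900 / 360 = 230.278 units/day
Demand during lead time = 230.278 × 20 = 4,605.56
Reorder point = 4,605.56 + 379 = 4,984.56 → round up

4,985 units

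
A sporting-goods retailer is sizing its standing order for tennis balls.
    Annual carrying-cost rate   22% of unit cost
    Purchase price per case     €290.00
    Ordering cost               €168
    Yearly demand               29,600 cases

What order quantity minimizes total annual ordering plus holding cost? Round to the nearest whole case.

Holding cost per case per year: H = 22% × €290 = €63.8000
Optimal lot size Q* = (2 × 29,600 × €168 / €63.8)^½ ≈ 394.83

395 cases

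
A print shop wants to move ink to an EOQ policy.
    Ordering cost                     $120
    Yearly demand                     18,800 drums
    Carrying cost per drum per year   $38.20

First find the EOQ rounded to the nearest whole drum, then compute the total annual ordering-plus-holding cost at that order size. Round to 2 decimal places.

$13,128.54

Optimal lot size Q* = (2 × 18,800 × $120 / $38.2)^½ ≈ 343.68 → Q = 344 drums
Orders/yr = 18,800/344 = 54.651; ordering cost = 54.651 × $120 = $6,558.14
Average inventory = 344/2 = 172; holding cost = 172 × $38.2 = $6,570.40
Total = $6,558.14 + $6,570.40 = $13,128.54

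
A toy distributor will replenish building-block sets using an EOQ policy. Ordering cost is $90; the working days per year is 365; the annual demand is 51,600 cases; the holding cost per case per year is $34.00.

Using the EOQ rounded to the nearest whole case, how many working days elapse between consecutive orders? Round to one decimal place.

3.7 days

Optimal lot size Q* = (2 × 51,600 × $90 / $34)^½ ≈ 522.66 → Q = 523 cases
Days between orders = 365 / (D/Q) = 365 / 98.662 ≈ 3.700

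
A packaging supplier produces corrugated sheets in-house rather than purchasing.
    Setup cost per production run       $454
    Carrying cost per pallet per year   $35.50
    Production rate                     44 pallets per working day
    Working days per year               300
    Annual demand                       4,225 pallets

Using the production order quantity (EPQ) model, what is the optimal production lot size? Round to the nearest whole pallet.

399 pallets

d = 4,225/300 = 14.0833 pallets/day;  effective holding cost H(1 − d/p) = 35.5·(1 − 14.0833/44) = 24.13731
Q* = √(2DS / H_eff) = √(2·4,225·454 / 24.13731) ≈ 398.67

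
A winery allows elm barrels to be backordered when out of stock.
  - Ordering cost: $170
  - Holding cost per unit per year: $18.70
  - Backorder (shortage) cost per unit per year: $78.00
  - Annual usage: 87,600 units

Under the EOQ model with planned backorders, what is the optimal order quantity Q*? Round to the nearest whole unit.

Q* = √(2DS/H) · √((H + b)/b)
   = √(2 × 87,600 × 170 / 18.7) · √((18.7 + 78) / 78)
   = 1,262.033 × 1.1134 ≈ 1,405.20

1,405 units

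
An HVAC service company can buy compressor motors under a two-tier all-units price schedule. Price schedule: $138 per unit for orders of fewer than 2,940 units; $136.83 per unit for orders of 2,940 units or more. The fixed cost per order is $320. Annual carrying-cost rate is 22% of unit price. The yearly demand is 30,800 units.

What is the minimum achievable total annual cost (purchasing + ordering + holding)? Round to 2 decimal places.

$4,261,967.20

H₁ = 22%×$138 = $30.3600;  H₂ = 22%×$136.83 = $30.1026
EOQ₁ = √(2×30,800×320/30.3600) = 805.78  (< 2,940, feasible at tier 1)
EOQ₂ = √(2×30,800×320/30.1026) = 809.21  (< 2,940 → use Q = 2,940 at tier-2 price)
TC(tier 1 (EOQ₁), Q≈805.8) = $4,274,863.37
TC(tier 2, Q≈2,940.0) = $4,261,967.20
Minimum at tier 2: $4,261,967.20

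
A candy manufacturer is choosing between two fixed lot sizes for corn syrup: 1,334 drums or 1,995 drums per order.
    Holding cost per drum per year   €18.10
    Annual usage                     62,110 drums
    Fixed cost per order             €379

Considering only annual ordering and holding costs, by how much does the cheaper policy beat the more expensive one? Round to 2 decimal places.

Annual cost at Q: ordering D·S/Q plus holding Q·H/2.
TC(1,334) = (62,110/1,334)×379 + (1,334/2)×18.1 = €29,718.64
TC(1,995) = (62,110/1,995)×379 + (1,995/2)×18.1 = €29,854.09
Lots of 1,334 are cheaper by €135.45.

€135.45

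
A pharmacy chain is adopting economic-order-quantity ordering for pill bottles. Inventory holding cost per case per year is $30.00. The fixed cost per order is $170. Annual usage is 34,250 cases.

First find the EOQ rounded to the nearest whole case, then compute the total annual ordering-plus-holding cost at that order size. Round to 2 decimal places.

Q* = √(2·D·S / H) = √(2·34,250·170 / 30) = √388,166.7 ≈ 623.03 → Q = 623 cases
Ordering: D/Q × S = 34,250/623 × $170 = $9,345.91
Holding:  Q/2 × H = 623/2 × $30 = $9,345.00
Total = $9,345.91 + $9,345.00 = $18,690.91

$18,690.91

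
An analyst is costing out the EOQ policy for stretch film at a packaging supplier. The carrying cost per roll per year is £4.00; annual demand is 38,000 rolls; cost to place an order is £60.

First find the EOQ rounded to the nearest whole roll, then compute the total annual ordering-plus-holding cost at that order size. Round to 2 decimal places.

Q* = √(2·D·S / H) = √(2·38,000·60 / 4) = √1,140,000.0 ≈ 1,067.71 → Q = 1,068 rolls
Orders/yr = 38,000/1,068 = 35.581; ordering cost = 35.581 × £60 = £2,134.83
Average inventory = 1,068/2 = 534; holding cost = 534 × £4 = £2,136.00
Total = £2,134.83 + £2,136.00 = £4,270.83

£4,270.83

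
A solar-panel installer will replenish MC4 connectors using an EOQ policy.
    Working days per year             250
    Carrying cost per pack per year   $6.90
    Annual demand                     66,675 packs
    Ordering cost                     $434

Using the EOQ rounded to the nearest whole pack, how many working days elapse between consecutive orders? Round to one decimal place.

Q* = √(2·D·S / H) = √(2·66,675·434 / 6.9) = √8,387,521.7 ≈ 2,896.12 → Q = 2,896 packs
Days between orders = 250 / (D/Q) = 250 / 23.023 ≈ 10.859

10.9 days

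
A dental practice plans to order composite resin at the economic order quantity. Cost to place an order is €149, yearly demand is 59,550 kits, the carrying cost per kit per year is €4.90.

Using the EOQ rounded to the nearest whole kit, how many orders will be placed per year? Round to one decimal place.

Q* = √(2·D·S / H) = √(2·59,550·149 / 4.9) = √3,621,612.2 ≈ 1,903.05 → Q = 1,903
N = D/Q = 59,550/1,903 ≈ 31.293 orders/yr

31.3 orders per year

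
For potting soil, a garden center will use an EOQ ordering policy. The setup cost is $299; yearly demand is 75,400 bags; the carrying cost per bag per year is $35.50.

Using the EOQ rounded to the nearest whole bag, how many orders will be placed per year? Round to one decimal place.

66.9 orders per year

Optimal lot size Q* = (2 × 75,400 × $299 / $35.5)^½ ≈ 1,127.00 → Q = 1,127
N = D/Q = 75,400/1,127 ≈ 66.903 orders/yr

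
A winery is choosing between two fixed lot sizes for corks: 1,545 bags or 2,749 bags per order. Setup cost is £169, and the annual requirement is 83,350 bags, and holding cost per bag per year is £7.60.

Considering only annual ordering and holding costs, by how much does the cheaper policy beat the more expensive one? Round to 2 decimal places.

£582.05

TC(Q) = (D/Q)S + (Q/2)H
TC(1,545) = (83,350/1,545)×169 + (1,545/2)×7.6 = £14,988.25
TC(2,749) = (83,350/2,749)×169 + (2,749/2)×7.6 = £15,570.30
Cheaper: Q = 1,545.  Difference = £582.05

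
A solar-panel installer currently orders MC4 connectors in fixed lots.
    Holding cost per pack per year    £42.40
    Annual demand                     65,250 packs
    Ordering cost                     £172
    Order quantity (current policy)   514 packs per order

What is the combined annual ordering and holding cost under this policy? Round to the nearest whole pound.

Annual ordering cost = (D/Q)·S = (65,250/514) × 172 = £21,834.63
Annual holding cost  = (Q/2)·H = (514/2) × 42.4 = £10,896.80
Total = £21,834.63 + £10,896.80 = £32,731.43

£32,731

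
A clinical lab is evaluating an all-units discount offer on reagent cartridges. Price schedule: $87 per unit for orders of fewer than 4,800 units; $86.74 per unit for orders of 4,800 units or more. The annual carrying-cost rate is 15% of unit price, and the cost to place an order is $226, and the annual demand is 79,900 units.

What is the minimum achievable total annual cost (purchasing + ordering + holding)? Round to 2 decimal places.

$6,965,514.36

H₁ = 15%×$87 = $13.0500;  H₂ = 15%×$86.74 = $13.0110
EOQ₁ = √(2×79,900×226/13.0500) = 1,663.56  (< 4,800, feasible at tier 1)
EOQ₂ = √(2×79,900×226/13.0110) = 1,666.05  (< 4,800 → use Q = 4,800 at tier-2 price)
TC(tier 1 (EOQ₁), Q≈1,663.6) = $6,973,009.40
TC(tier 2, Q≈4,800.0) = $6,965,514.36
Minimum at tier 2: $6,965,514.36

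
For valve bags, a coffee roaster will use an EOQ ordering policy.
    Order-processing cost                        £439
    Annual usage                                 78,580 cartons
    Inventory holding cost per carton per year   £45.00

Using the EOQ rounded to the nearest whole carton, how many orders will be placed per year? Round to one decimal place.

63.5 orders per year

2DS/H = 2·78,580·439/45 = 1,533,183.11
EOQ = √1,533,183.11 ≈ 1,238.22 → Q = 1,238
N = D/Q = 78,580/1,238 ≈ 63.473 orders/yr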